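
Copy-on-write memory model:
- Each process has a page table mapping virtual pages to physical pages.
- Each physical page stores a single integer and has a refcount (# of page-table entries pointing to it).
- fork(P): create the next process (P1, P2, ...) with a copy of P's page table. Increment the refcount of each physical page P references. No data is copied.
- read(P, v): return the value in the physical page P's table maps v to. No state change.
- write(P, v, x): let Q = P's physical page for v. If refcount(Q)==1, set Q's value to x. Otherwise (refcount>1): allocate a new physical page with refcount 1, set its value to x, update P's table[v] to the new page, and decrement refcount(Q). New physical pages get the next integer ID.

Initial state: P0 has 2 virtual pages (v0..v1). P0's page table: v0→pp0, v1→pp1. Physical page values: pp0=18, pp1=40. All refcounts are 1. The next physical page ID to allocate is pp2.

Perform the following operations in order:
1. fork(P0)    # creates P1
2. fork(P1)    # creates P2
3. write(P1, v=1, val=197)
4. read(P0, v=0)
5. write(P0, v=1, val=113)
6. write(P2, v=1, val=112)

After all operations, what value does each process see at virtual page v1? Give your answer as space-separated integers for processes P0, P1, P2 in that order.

Op 1: fork(P0) -> P1. 2 ppages; refcounts: pp0:2 pp1:2
Op 2: fork(P1) -> P2. 2 ppages; refcounts: pp0:3 pp1:3
Op 3: write(P1, v1, 197). refcount(pp1)=3>1 -> COPY to pp2. 3 ppages; refcounts: pp0:3 pp1:2 pp2:1
Op 4: read(P0, v0) -> 18. No state change.
Op 5: write(P0, v1, 113). refcount(pp1)=2>1 -> COPY to pp3. 4 ppages; refcounts: pp0:3 pp1:1 pp2:1 pp3:1
Op 6: write(P2, v1, 112). refcount(pp1)=1 -> write in place. 4 ppages; refcounts: pp0:3 pp1:1 pp2:1 pp3:1
P0: v1 -> pp3 = 113
P1: v1 -> pp2 = 197
P2: v1 -> pp1 = 112

Answer: 113 197 112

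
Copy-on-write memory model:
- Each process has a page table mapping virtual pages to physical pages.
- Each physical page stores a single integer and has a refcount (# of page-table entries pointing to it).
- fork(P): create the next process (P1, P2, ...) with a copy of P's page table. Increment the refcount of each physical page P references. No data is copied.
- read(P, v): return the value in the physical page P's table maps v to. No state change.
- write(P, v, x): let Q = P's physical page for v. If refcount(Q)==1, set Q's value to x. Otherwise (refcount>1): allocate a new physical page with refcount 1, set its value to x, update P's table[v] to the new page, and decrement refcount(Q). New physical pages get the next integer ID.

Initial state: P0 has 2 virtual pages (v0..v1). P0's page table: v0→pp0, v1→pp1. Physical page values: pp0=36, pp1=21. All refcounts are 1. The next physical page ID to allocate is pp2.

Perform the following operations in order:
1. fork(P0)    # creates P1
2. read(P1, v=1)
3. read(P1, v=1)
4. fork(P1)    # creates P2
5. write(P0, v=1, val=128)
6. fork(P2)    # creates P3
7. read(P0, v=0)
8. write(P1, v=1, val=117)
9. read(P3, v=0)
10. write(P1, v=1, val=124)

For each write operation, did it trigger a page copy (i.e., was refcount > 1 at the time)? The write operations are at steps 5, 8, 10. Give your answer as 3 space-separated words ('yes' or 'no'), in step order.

Op 1: fork(P0) -> P1. 2 ppages; refcounts: pp0:2 pp1:2
Op 2: read(P1, v1) -> 21. No state change.
Op 3: read(P1, v1) -> 21. No state change.
Op 4: fork(P1) -> P2. 2 ppages; refcounts: pp0:3 pp1:3
Op 5: write(P0, v1, 128). refcount(pp1)=3>1 -> COPY to pp2. 3 ppages; refcounts: pp0:3 pp1:2 pp2:1
Op 6: fork(P2) -> P3. 3 ppages; refcounts: pp0:4 pp1:3 pp2:1
Op 7: read(P0, v0) -> 36. No state change.
Op 8: write(P1, v1, 117). refcount(pp1)=3>1 -> COPY to pp3. 4 ppages; refcounts: pp0:4 pp1:2 pp2:1 pp3:1
Op 9: read(P3, v0) -> 36. No state change.
Op 10: write(P1, v1, 124). refcount(pp3)=1 -> write in place. 4 ppages; refcounts: pp0:4 pp1:2 pp2:1 pp3:1

yes yes no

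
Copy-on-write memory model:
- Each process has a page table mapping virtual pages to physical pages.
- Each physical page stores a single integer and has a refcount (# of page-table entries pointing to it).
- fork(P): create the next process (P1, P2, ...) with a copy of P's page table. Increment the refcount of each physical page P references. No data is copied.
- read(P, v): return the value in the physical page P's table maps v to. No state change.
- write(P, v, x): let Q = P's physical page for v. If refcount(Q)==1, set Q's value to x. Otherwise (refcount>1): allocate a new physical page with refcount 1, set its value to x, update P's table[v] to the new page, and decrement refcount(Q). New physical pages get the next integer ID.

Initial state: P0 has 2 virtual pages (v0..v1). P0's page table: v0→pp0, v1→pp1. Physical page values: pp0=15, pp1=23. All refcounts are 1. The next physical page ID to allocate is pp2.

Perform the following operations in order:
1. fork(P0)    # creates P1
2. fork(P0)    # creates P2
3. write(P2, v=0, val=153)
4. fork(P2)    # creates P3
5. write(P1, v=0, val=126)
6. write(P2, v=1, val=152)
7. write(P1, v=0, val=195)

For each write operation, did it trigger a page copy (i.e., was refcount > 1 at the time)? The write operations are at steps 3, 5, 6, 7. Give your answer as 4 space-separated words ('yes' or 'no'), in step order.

Op 1: fork(P0) -> P1. 2 ppages; refcounts: pp0:2 pp1:2
Op 2: fork(P0) -> P2. 2 ppages; refcounts: pp0:3 pp1:3
Op 3: write(P2, v0, 153). refcount(pp0)=3>1 -> COPY to pp2. 3 ppages; refcounts: pp0:2 pp1:3 pp2:1
Op 4: fork(P2) -> P3. 3 ppages; refcounts: pp0:2 pp1:4 pp2:2
Op 5: write(P1, v0, 126). refcount(pp0)=2>1 -> COPY to pp3. 4 ppages; refcounts: pp0:1 pp1:4 pp2:2 pp3:1
Op 6: write(P2, v1, 152). refcount(pp1)=4>1 -> COPY to pp4. 5 ppages; refcounts: pp0:1 pp1:3 pp2:2 pp3:1 pp4:1
Op 7: write(P1, v0, 195). refcount(pp3)=1 -> write in place. 5 ppages; refcounts: pp0:1 pp1:3 pp2:2 pp3:1 pp4:1

yes yes yes no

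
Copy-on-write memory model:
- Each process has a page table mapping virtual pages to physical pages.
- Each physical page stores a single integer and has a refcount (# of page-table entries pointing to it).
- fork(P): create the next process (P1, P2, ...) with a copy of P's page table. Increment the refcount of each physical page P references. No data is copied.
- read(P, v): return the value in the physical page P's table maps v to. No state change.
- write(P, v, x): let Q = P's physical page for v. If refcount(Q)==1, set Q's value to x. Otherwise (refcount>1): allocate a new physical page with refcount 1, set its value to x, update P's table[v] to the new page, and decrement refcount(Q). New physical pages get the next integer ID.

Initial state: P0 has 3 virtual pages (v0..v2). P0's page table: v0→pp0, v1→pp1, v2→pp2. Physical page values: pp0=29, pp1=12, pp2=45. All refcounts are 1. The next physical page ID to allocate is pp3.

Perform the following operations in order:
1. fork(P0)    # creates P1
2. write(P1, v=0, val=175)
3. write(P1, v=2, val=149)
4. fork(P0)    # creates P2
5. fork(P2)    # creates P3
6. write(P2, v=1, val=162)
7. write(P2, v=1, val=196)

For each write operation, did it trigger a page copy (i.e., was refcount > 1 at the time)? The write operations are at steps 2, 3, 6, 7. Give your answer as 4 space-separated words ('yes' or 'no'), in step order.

Op 1: fork(P0) -> P1. 3 ppages; refcounts: pp0:2 pp1:2 pp2:2
Op 2: write(P1, v0, 175). refcount(pp0)=2>1 -> COPY to pp3. 4 ppages; refcounts: pp0:1 pp1:2 pp2:2 pp3:1
Op 3: write(P1, v2, 149). refcount(pp2)=2>1 -> COPY to pp4. 5 ppages; refcounts: pp0:1 pp1:2 pp2:1 pp3:1 pp4:1
Op 4: fork(P0) -> P2. 5 ppages; refcounts: pp0:2 pp1:3 pp2:2 pp3:1 pp4:1
Op 5: fork(P2) -> P3. 5 ppages; refcounts: pp0:3 pp1:4 pp2:3 pp3:1 pp4:1
Op 6: write(P2, v1, 162). refcount(pp1)=4>1 -> COPY to pp5. 6 ppages; refcounts: pp0:3 pp1:3 pp2:3 pp3:1 pp4:1 pp5:1
Op 7: write(P2, v1, 196). refcount(pp5)=1 -> write in place. 6 ppages; refcounts: pp0:3 pp1:3 pp2:3 pp3:1 pp4:1 pp5:1

yes yes yes no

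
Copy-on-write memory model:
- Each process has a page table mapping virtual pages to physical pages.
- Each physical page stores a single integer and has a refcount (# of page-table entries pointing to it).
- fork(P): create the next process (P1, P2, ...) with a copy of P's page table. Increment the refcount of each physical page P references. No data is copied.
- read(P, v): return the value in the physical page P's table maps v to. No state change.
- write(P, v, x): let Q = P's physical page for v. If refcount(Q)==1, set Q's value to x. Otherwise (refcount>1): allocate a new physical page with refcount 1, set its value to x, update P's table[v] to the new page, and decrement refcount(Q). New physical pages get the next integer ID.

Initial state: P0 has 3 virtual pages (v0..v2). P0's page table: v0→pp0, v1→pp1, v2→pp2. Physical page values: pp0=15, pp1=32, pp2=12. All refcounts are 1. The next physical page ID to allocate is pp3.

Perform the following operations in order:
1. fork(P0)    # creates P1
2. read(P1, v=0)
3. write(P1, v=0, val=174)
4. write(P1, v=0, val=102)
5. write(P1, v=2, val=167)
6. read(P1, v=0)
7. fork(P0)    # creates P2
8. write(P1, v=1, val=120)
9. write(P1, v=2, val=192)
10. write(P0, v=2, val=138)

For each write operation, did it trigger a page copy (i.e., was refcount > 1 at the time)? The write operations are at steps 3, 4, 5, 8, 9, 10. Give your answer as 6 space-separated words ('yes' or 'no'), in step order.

Op 1: fork(P0) -> P1. 3 ppages; refcounts: pp0:2 pp1:2 pp2:2
Op 2: read(P1, v0) -> 15. No state change.
Op 3: write(P1, v0, 174). refcount(pp0)=2>1 -> COPY to pp3. 4 ppages; refcounts: pp0:1 pp1:2 pp2:2 pp3:1
Op 4: write(P1, v0, 102). refcount(pp3)=1 -> write in place. 4 ppages; refcounts: pp0:1 pp1:2 pp2:2 pp3:1
Op 5: write(P1, v2, 167). refcount(pp2)=2>1 -> COPY to pp4. 5 ppages; refcounts: pp0:1 pp1:2 pp2:1 pp3:1 pp4:1
Op 6: read(P1, v0) -> 102. No state change.
Op 7: fork(P0) -> P2. 5 ppages; refcounts: pp0:2 pp1:3 pp2:2 pp3:1 pp4:1
Op 8: write(P1, v1, 120). refcount(pp1)=3>1 -> COPY to pp5. 6 ppages; refcounts: pp0:2 pp1:2 pp2:2 pp3:1 pp4:1 pp5:1
Op 9: write(P1, v2, 192). refcount(pp4)=1 -> write in place. 6 ppages; refcounts: pp0:2 pp1:2 pp2:2 pp3:1 pp4:1 pp5:1
Op 10: write(P0, v2, 138). refcount(pp2)=2>1 -> COPY to pp6. 7 ppages; refcounts: pp0:2 pp1:2 pp2:1 pp3:1 pp4:1 pp5:1 pp6:1

yes no yes yes no yes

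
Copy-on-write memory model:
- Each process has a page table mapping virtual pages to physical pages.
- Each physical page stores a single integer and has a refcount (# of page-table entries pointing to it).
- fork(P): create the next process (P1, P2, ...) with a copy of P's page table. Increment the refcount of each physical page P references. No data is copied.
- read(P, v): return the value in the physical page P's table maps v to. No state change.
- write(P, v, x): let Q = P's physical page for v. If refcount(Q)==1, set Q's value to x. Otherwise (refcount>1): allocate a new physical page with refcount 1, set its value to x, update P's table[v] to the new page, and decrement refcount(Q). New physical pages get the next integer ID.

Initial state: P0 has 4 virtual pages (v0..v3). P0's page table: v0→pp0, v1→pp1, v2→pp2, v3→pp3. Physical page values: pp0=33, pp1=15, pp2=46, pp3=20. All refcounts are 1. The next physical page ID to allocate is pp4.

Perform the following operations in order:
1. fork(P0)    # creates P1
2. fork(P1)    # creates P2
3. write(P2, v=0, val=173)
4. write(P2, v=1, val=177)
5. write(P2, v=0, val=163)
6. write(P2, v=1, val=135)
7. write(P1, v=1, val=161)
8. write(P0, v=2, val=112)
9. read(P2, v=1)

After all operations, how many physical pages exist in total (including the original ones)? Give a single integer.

Op 1: fork(P0) -> P1. 4 ppages; refcounts: pp0:2 pp1:2 pp2:2 pp3:2
Op 2: fork(P1) -> P2. 4 ppages; refcounts: pp0:3 pp1:3 pp2:3 pp3:3
Op 3: write(P2, v0, 173). refcount(pp0)=3>1 -> COPY to pp4. 5 ppages; refcounts: pp0:2 pp1:3 pp2:3 pp3:3 pp4:1
Op 4: write(P2, v1, 177). refcount(pp1)=3>1 -> COPY to pp5. 6 ppages; refcounts: pp0:2 pp1:2 pp2:3 pp3:3 pp4:1 pp5:1
Op 5: write(P2, v0, 163). refcount(pp4)=1 -> write in place. 6 ppages; refcounts: pp0:2 pp1:2 pp2:3 pp3:3 pp4:1 pp5:1
Op 6: write(P2, v1, 135). refcount(pp5)=1 -> write in place. 6 ppages; refcounts: pp0:2 pp1:2 pp2:3 pp3:3 pp4:1 pp5:1
Op 7: write(P1, v1, 161). refcount(pp1)=2>1 -> COPY to pp6. 7 ppages; refcounts: pp0:2 pp1:1 pp2:3 pp3:3 pp4:1 pp5:1 pp6:1
Op 8: write(P0, v2, 112). refcount(pp2)=3>1 -> COPY to pp7. 8 ppages; refcounts: pp0:2 pp1:1 pp2:2 pp3:3 pp4:1 pp5:1 pp6:1 pp7:1
Op 9: read(P2, v1) -> 135. No state change.

Answer: 8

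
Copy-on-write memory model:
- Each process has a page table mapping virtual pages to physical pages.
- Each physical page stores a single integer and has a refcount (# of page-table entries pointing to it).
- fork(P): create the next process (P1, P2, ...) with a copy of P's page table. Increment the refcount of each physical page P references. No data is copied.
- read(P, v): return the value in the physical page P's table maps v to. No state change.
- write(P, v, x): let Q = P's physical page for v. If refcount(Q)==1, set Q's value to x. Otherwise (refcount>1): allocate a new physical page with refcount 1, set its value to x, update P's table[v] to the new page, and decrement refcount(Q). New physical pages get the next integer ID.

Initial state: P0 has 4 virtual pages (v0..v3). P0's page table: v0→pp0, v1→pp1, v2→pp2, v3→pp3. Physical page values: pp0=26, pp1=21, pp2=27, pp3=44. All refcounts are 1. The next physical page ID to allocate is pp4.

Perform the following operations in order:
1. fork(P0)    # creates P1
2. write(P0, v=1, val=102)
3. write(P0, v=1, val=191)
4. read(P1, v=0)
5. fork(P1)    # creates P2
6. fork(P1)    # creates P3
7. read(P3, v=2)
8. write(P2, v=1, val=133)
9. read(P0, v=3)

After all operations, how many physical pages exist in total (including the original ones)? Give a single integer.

Answer: 6

Derivation:
Op 1: fork(P0) -> P1. 4 ppages; refcounts: pp0:2 pp1:2 pp2:2 pp3:2
Op 2: write(P0, v1, 102). refcount(pp1)=2>1 -> COPY to pp4. 5 ppages; refcounts: pp0:2 pp1:1 pp2:2 pp3:2 pp4:1
Op 3: write(P0, v1, 191). refcount(pp4)=1 -> write in place. 5 ppages; refcounts: pp0:2 pp1:1 pp2:2 pp3:2 pp4:1
Op 4: read(P1, v0) -> 26. No state change.
Op 5: fork(P1) -> P2. 5 ppages; refcounts: pp0:3 pp1:2 pp2:3 pp3:3 pp4:1
Op 6: fork(P1) -> P3. 5 ppages; refcounts: pp0:4 pp1:3 pp2:4 pp3:4 pp4:1
Op 7: read(P3, v2) -> 27. No state change.
Op 8: write(P2, v1, 133). refcount(pp1)=3>1 -> COPY to pp5. 6 ppages; refcounts: pp0:4 pp1:2 pp2:4 pp3:4 pp4:1 pp5:1
Op 9: read(P0, v3) -> 44. No state change.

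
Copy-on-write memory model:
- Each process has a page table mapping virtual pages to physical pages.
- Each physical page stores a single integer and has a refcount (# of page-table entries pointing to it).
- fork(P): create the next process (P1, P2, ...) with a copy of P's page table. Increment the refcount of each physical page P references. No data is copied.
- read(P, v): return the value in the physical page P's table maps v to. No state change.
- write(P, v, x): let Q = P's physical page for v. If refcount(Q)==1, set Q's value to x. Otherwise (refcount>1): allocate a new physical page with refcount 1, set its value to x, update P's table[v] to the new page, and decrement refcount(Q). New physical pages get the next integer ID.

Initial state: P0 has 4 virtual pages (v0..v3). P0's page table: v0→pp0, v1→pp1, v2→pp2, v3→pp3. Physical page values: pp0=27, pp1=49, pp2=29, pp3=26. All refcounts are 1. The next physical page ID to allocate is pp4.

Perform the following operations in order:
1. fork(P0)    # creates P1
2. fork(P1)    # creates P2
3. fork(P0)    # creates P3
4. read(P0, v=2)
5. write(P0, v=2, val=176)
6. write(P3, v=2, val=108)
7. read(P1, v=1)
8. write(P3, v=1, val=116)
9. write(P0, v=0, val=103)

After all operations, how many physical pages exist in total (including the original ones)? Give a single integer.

Op 1: fork(P0) -> P1. 4 ppages; refcounts: pp0:2 pp1:2 pp2:2 pp3:2
Op 2: fork(P1) -> P2. 4 ppages; refcounts: pp0:3 pp1:3 pp2:3 pp3:3
Op 3: fork(P0) -> P3. 4 ppages; refcounts: pp0:4 pp1:4 pp2:4 pp3:4
Op 4: read(P0, v2) -> 29. No state change.
Op 5: write(P0, v2, 176). refcount(pp2)=4>1 -> COPY to pp4. 5 ppages; refcounts: pp0:4 pp1:4 pp2:3 pp3:4 pp4:1
Op 6: write(P3, v2, 108). refcount(pp2)=3>1 -> COPY to pp5. 6 ppages; refcounts: pp0:4 pp1:4 pp2:2 pp3:4 pp4:1 pp5:1
Op 7: read(P1, v1) -> 49. No state change.
Op 8: write(P3, v1, 116). refcount(pp1)=4>1 -> COPY to pp6. 7 ppages; refcounts: pp0:4 pp1:3 pp2:2 pp3:4 pp4:1 pp5:1 pp6:1
Op 9: write(P0, v0, 103). refcount(pp0)=4>1 -> COPY to pp7. 8 ppages; refcounts: pp0:3 pp1:3 pp2:2 pp3:4 pp4:1 pp5:1 pp6:1 pp7:1

Answer: 8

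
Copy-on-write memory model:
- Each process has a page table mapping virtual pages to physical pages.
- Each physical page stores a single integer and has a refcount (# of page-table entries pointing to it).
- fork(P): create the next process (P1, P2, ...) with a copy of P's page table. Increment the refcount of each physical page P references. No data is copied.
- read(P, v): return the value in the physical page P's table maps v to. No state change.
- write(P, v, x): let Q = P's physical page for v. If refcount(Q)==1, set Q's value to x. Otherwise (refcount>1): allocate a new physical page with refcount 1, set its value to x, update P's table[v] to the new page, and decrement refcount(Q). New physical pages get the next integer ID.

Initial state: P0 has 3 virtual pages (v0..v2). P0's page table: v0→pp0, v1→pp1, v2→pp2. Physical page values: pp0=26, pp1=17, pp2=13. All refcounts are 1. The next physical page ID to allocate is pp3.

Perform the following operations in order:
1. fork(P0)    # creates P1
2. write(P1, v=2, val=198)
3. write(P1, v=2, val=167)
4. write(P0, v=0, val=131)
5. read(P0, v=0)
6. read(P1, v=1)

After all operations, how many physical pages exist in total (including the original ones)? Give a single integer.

Answer: 5

Derivation:
Op 1: fork(P0) -> P1. 3 ppages; refcounts: pp0:2 pp1:2 pp2:2
Op 2: write(P1, v2, 198). refcount(pp2)=2>1 -> COPY to pp3. 4 ppages; refcounts: pp0:2 pp1:2 pp2:1 pp3:1
Op 3: write(P1, v2, 167). refcount(pp3)=1 -> write in place. 4 ppages; refcounts: pp0:2 pp1:2 pp2:1 pp3:1
Op 4: write(P0, v0, 131). refcount(pp0)=2>1 -> COPY to pp4. 5 ppages; refcounts: pp0:1 pp1:2 pp2:1 pp3:1 pp4:1
Op 5: read(P0, v0) -> 131. No state change.
Op 6: read(P1, v1) -> 17. No state change.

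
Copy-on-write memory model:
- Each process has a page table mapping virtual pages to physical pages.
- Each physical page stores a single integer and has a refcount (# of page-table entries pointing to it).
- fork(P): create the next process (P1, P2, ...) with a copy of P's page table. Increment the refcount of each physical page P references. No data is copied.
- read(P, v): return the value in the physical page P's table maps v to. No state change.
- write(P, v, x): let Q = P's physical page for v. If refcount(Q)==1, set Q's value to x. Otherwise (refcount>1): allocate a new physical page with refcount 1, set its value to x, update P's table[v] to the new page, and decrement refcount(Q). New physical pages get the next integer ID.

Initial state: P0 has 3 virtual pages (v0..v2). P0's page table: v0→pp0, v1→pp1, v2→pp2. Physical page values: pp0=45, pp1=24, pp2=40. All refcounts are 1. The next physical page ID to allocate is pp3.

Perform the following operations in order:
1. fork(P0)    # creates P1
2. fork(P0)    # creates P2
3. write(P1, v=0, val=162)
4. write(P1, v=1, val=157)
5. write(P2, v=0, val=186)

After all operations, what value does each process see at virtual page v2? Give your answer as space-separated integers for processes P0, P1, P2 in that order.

Op 1: fork(P0) -> P1. 3 ppages; refcounts: pp0:2 pp1:2 pp2:2
Op 2: fork(P0) -> P2. 3 ppages; refcounts: pp0:3 pp1:3 pp2:3
Op 3: write(P1, v0, 162). refcount(pp0)=3>1 -> COPY to pp3. 4 ppages; refcounts: pp0:2 pp1:3 pp2:3 pp3:1
Op 4: write(P1, v1, 157). refcount(pp1)=3>1 -> COPY to pp4. 5 ppages; refcounts: pp0:2 pp1:2 pp2:3 pp3:1 pp4:1
Op 5: write(P2, v0, 186). refcount(pp0)=2>1 -> COPY to pp5. 6 ppages; refcounts: pp0:1 pp1:2 pp2:3 pp3:1 pp4:1 pp5:1
P0: v2 -> pp2 = 40
P1: v2 -> pp2 = 40
P2: v2 -> pp2 = 40

Answer: 40 40 40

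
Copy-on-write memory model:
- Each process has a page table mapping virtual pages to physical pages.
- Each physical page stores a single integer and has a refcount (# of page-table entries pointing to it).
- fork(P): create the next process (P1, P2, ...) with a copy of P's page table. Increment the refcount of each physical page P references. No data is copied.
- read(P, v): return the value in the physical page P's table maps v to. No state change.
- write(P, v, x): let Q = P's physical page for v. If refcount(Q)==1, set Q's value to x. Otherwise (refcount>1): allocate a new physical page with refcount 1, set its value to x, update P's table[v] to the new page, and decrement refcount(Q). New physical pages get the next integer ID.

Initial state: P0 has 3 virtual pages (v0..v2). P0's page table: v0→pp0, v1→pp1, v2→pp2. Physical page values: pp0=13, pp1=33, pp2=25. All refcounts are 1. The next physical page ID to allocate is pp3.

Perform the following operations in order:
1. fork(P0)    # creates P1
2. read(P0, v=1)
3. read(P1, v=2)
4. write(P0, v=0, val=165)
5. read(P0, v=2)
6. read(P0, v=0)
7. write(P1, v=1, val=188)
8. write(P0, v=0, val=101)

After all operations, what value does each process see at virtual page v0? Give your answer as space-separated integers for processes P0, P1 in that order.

Answer: 101 13

Derivation:
Op 1: fork(P0) -> P1. 3 ppages; refcounts: pp0:2 pp1:2 pp2:2
Op 2: read(P0, v1) -> 33. No state change.
Op 3: read(P1, v2) -> 25. No state change.
Op 4: write(P0, v0, 165). refcount(pp0)=2>1 -> COPY to pp3. 4 ppages; refcounts: pp0:1 pp1:2 pp2:2 pp3:1
Op 5: read(P0, v2) -> 25. No state change.
Op 6: read(P0, v0) -> 165. No state change.
Op 7: write(P1, v1, 188). refcount(pp1)=2>1 -> COPY to pp4. 5 ppages; refcounts: pp0:1 pp1:1 pp2:2 pp3:1 pp4:1
Op 8: write(P0, v0, 101). refcount(pp3)=1 -> write in place. 5 ppages; refcounts: pp0:1 pp1:1 pp2:2 pp3:1 pp4:1
P0: v0 -> pp3 = 101
P1: v0 -> pp0 = 13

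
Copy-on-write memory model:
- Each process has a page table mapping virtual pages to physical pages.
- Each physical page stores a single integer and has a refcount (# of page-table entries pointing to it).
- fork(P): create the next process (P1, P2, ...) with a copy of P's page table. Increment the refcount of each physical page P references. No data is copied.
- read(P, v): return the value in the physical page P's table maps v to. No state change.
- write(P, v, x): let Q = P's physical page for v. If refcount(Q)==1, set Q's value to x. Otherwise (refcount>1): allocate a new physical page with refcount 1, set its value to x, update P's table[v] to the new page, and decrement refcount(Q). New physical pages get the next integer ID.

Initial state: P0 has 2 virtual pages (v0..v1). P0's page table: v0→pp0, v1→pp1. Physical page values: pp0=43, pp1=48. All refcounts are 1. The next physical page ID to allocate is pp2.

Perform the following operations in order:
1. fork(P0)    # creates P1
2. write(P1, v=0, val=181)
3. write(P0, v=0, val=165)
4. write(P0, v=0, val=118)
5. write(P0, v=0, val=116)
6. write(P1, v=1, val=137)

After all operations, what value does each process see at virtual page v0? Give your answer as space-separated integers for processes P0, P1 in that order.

Answer: 116 181

Derivation:
Op 1: fork(P0) -> P1. 2 ppages; refcounts: pp0:2 pp1:2
Op 2: write(P1, v0, 181). refcount(pp0)=2>1 -> COPY to pp2. 3 ppages; refcounts: pp0:1 pp1:2 pp2:1
Op 3: write(P0, v0, 165). refcount(pp0)=1 -> write in place. 3 ppages; refcounts: pp0:1 pp1:2 pp2:1
Op 4: write(P0, v0, 118). refcount(pp0)=1 -> write in place. 3 ppages; refcounts: pp0:1 pp1:2 pp2:1
Op 5: write(P0, v0, 116). refcount(pp0)=1 -> write in place. 3 ppages; refcounts: pp0:1 pp1:2 pp2:1
Op 6: write(P1, v1, 137). refcount(pp1)=2>1 -> COPY to pp3. 4 ppages; refcounts: pp0:1 pp1:1 pp2:1 pp3:1
P0: v0 -> pp0 = 116
P1: v0 -> pp2 = 181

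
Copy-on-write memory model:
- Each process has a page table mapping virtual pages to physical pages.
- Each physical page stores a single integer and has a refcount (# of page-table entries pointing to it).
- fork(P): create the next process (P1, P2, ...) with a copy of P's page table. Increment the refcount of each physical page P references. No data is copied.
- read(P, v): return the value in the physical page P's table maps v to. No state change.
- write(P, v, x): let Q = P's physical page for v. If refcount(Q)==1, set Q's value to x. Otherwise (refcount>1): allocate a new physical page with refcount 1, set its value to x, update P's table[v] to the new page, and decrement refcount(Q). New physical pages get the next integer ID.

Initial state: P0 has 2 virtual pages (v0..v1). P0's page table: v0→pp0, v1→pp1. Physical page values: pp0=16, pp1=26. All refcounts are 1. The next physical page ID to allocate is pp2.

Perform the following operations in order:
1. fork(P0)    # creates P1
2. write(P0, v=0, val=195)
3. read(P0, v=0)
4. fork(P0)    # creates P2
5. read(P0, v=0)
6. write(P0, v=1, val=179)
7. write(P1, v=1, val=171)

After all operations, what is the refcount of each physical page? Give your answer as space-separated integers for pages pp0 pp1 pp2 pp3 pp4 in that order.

Answer: 1 1 2 1 1

Derivation:
Op 1: fork(P0) -> P1. 2 ppages; refcounts: pp0:2 pp1:2
Op 2: write(P0, v0, 195). refcount(pp0)=2>1 -> COPY to pp2. 3 ppages; refcounts: pp0:1 pp1:2 pp2:1
Op 3: read(P0, v0) -> 195. No state change.
Op 4: fork(P0) -> P2. 3 ppages; refcounts: pp0:1 pp1:3 pp2:2
Op 5: read(P0, v0) -> 195. No state change.
Op 6: write(P0, v1, 179). refcount(pp1)=3>1 -> COPY to pp3. 4 ppages; refcounts: pp0:1 pp1:2 pp2:2 pp3:1
Op 7: write(P1, v1, 171). refcount(pp1)=2>1 -> COPY to pp4. 5 ppages; refcounts: pp0:1 pp1:1 pp2:2 pp3:1 pp4:1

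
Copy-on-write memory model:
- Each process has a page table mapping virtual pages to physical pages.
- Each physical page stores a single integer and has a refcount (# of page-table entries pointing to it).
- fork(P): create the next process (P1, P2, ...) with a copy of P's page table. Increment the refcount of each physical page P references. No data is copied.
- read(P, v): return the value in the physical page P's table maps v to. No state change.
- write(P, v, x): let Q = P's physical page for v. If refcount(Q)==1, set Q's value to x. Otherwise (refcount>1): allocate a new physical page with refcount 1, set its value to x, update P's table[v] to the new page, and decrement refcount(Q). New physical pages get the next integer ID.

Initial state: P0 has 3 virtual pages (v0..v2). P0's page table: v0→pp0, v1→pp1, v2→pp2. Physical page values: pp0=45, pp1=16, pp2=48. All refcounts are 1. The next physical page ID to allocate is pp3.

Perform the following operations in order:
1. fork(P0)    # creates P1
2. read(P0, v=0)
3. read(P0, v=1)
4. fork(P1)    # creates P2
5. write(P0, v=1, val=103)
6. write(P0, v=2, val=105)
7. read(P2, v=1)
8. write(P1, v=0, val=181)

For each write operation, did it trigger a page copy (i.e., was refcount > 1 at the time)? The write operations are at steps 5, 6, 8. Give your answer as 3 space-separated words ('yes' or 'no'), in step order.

Op 1: fork(P0) -> P1. 3 ppages; refcounts: pp0:2 pp1:2 pp2:2
Op 2: read(P0, v0) -> 45. No state change.
Op 3: read(P0, v1) -> 16. No state change.
Op 4: fork(P1) -> P2. 3 ppages; refcounts: pp0:3 pp1:3 pp2:3
Op 5: write(P0, v1, 103). refcount(pp1)=3>1 -> COPY to pp3. 4 ppages; refcounts: pp0:3 pp1:2 pp2:3 pp3:1
Op 6: write(P0, v2, 105). refcount(pp2)=3>1 -> COPY to pp4. 5 ppages; refcounts: pp0:3 pp1:2 pp2:2 pp3:1 pp4:1
Op 7: read(P2, v1) -> 16. No state change.
Op 8: write(P1, v0, 181). refcount(pp0)=3>1 -> COPY to pp5. 6 ppages; refcounts: pp0:2 pp1:2 pp2:2 pp3:1 pp4:1 pp5:1

yes yes yes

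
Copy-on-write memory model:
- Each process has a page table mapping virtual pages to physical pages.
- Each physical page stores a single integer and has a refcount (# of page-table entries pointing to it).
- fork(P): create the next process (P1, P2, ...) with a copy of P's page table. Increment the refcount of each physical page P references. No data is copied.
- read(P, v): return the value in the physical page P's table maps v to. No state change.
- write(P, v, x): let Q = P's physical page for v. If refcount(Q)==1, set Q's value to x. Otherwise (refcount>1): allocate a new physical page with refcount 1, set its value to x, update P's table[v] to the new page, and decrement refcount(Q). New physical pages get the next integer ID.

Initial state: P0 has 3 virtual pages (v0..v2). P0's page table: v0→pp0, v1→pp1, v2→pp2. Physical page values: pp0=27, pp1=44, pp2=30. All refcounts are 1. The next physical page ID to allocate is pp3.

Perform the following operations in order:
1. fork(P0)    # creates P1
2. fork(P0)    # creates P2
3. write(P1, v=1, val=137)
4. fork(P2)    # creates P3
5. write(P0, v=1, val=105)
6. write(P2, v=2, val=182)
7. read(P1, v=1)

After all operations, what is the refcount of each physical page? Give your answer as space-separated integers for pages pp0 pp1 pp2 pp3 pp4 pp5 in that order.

Answer: 4 2 3 1 1 1

Derivation:
Op 1: fork(P0) -> P1. 3 ppages; refcounts: pp0:2 pp1:2 pp2:2
Op 2: fork(P0) -> P2. 3 ppages; refcounts: pp0:3 pp1:3 pp2:3
Op 3: write(P1, v1, 137). refcount(pp1)=3>1 -> COPY to pp3. 4 ppages; refcounts: pp0:3 pp1:2 pp2:3 pp3:1
Op 4: fork(P2) -> P3. 4 ppages; refcounts: pp0:4 pp1:3 pp2:4 pp3:1
Op 5: write(P0, v1, 105). refcount(pp1)=3>1 -> COPY to pp4. 5 ppages; refcounts: pp0:4 pp1:2 pp2:4 pp3:1 pp4:1
Op 6: write(P2, v2, 182). refcount(pp2)=4>1 -> COPY to pp5. 6 ppages; refcounts: pp0:4 pp1:2 pp2:3 pp3:1 pp4:1 pp5:1
Op 7: read(P1, v1) -> 137. No state change.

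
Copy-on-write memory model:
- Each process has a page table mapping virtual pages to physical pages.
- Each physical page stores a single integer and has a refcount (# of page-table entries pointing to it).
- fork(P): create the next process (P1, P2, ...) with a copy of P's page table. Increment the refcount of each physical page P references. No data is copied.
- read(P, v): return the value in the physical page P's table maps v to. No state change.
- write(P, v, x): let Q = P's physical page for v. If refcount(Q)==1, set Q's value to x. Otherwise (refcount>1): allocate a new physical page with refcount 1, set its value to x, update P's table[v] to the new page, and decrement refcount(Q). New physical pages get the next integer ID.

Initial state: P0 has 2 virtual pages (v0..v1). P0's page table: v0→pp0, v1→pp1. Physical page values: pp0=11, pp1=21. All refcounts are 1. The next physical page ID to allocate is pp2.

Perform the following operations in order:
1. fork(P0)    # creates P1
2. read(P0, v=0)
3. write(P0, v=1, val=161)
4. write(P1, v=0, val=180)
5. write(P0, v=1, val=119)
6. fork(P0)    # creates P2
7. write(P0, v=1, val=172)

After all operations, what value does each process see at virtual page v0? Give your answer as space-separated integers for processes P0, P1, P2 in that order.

Op 1: fork(P0) -> P1. 2 ppages; refcounts: pp0:2 pp1:2
Op 2: read(P0, v0) -> 11. No state change.
Op 3: write(P0, v1, 161). refcount(pp1)=2>1 -> COPY to pp2. 3 ppages; refcounts: pp0:2 pp1:1 pp2:1
Op 4: write(P1, v0, 180). refcount(pp0)=2>1 -> COPY to pp3. 4 ppages; refcounts: pp0:1 pp1:1 pp2:1 pp3:1
Op 5: write(P0, v1, 119). refcount(pp2)=1 -> write in place. 4 ppages; refcounts: pp0:1 pp1:1 pp2:1 pp3:1
Op 6: fork(P0) -> P2. 4 ppages; refcounts: pp0:2 pp1:1 pp2:2 pp3:1
Op 7: write(P0, v1, 172). refcount(pp2)=2>1 -> COPY to pp4. 5 ppages; refcounts: pp0:2 pp1:1 pp2:1 pp3:1 pp4:1
P0: v0 -> pp0 = 11
P1: v0 -> pp3 = 180
P2: v0 -> pp0 = 11

Answer: 11 180 11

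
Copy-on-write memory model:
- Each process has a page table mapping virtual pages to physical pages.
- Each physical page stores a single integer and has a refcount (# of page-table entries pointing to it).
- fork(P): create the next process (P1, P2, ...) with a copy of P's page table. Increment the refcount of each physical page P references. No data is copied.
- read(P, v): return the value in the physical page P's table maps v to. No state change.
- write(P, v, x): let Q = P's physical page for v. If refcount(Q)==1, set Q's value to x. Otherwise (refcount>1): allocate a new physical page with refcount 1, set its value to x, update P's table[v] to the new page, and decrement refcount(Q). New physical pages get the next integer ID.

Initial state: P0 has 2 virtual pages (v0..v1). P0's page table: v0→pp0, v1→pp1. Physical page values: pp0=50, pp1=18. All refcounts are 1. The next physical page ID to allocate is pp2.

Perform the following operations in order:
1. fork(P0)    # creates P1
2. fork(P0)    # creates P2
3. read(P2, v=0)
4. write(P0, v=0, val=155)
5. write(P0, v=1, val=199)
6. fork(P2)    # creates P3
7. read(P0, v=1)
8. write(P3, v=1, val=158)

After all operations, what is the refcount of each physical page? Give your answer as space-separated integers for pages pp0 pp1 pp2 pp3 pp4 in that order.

Answer: 3 2 1 1 1

Derivation:
Op 1: fork(P0) -> P1. 2 ppages; refcounts: pp0:2 pp1:2
Op 2: fork(P0) -> P2. 2 ppages; refcounts: pp0:3 pp1:3
Op 3: read(P2, v0) -> 50. No state change.
Op 4: write(P0, v0, 155). refcount(pp0)=3>1 -> COPY to pp2. 3 ppages; refcounts: pp0:2 pp1:3 pp2:1
Op 5: write(P0, v1, 199). refcount(pp1)=3>1 -> COPY to pp3. 4 ppages; refcounts: pp0:2 pp1:2 pp2:1 pp3:1
Op 6: fork(P2) -> P3. 4 ppages; refcounts: pp0:3 pp1:3 pp2:1 pp3:1
Op 7: read(P0, v1) -> 199. No state change.
Op 8: write(P3, v1, 158). refcount(pp1)=3>1 -> COPY to pp4. 5 ppages; refcounts: pp0:3 pp1:2 pp2:1 pp3:1 pp4:1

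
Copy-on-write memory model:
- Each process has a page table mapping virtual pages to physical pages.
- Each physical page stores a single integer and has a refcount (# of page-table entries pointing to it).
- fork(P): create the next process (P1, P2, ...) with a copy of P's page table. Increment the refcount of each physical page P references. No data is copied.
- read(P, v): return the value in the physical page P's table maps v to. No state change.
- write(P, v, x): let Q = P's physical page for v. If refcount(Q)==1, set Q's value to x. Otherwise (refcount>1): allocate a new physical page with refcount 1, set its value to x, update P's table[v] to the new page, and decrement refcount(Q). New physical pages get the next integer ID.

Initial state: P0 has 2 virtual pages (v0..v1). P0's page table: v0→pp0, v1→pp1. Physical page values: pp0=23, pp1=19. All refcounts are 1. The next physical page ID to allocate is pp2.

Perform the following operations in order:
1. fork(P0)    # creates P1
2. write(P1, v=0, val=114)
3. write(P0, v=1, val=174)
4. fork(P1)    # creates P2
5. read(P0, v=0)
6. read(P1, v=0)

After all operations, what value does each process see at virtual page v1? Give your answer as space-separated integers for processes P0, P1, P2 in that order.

Op 1: fork(P0) -> P1. 2 ppages; refcounts: pp0:2 pp1:2
Op 2: write(P1, v0, 114). refcount(pp0)=2>1 -> COPY to pp2. 3 ppages; refcounts: pp0:1 pp1:2 pp2:1
Op 3: write(P0, v1, 174). refcount(pp1)=2>1 -> COPY to pp3. 4 ppages; refcounts: pp0:1 pp1:1 pp2:1 pp3:1
Op 4: fork(P1) -> P2. 4 ppages; refcounts: pp0:1 pp1:2 pp2:2 pp3:1
Op 5: read(P0, v0) -> 23. No state change.
Op 6: read(P1, v0) -> 114. No state change.
P0: v1 -> pp3 = 174
P1: v1 -> pp1 = 19
P2: v1 -> pp1 = 19

Answer: 174 19 19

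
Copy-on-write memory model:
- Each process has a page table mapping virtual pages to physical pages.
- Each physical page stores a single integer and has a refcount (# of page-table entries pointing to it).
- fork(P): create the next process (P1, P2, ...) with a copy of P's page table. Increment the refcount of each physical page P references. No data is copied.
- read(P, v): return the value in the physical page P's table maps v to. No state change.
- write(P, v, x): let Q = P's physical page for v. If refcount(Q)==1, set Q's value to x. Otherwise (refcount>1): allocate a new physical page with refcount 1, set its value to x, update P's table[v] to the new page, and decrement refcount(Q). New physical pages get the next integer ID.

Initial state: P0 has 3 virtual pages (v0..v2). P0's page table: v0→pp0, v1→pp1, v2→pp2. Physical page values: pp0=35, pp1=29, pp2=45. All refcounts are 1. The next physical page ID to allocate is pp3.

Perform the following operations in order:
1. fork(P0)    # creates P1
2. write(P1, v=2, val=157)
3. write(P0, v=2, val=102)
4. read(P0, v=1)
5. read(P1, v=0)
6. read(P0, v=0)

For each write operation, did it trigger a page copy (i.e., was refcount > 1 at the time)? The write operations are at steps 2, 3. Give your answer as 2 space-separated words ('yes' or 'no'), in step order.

Op 1: fork(P0) -> P1. 3 ppages; refcounts: pp0:2 pp1:2 pp2:2
Op 2: write(P1, v2, 157). refcount(pp2)=2>1 -> COPY to pp3. 4 ppages; refcounts: pp0:2 pp1:2 pp2:1 pp3:1
Op 3: write(P0, v2, 102). refcount(pp2)=1 -> write in place. 4 ppages; refcounts: pp0:2 pp1:2 pp2:1 pp3:1
Op 4: read(P0, v1) -> 29. No state change.
Op 5: read(P1, v0) -> 35. No state change.
Op 6: read(P0, v0) -> 35. No state change.

yes no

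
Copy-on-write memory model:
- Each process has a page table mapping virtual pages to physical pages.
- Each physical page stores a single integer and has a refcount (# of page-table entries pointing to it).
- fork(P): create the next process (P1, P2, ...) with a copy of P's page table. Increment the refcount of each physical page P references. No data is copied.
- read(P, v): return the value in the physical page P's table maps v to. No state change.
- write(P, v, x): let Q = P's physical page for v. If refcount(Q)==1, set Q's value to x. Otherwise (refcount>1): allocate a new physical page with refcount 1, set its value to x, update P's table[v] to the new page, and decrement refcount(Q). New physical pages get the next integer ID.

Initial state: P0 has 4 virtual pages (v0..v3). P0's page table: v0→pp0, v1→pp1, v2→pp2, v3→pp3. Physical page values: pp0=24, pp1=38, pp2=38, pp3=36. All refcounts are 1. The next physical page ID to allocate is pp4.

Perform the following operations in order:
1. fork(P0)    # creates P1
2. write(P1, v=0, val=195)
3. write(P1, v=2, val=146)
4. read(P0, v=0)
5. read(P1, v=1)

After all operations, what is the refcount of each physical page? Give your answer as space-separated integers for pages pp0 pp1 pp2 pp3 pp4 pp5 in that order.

Op 1: fork(P0) -> P1. 4 ppages; refcounts: pp0:2 pp1:2 pp2:2 pp3:2
Op 2: write(P1, v0, 195). refcount(pp0)=2>1 -> COPY to pp4. 5 ppages; refcounts: pp0:1 pp1:2 pp2:2 pp3:2 pp4:1
Op 3: write(P1, v2, 146). refcount(pp2)=2>1 -> COPY to pp5. 6 ppages; refcounts: pp0:1 pp1:2 pp2:1 pp3:2 pp4:1 pp5:1
Op 4: read(P0, v0) -> 24. No state change.
Op 5: read(P1, v1) -> 38. No state change.

Answer: 1 2 1 2 1 1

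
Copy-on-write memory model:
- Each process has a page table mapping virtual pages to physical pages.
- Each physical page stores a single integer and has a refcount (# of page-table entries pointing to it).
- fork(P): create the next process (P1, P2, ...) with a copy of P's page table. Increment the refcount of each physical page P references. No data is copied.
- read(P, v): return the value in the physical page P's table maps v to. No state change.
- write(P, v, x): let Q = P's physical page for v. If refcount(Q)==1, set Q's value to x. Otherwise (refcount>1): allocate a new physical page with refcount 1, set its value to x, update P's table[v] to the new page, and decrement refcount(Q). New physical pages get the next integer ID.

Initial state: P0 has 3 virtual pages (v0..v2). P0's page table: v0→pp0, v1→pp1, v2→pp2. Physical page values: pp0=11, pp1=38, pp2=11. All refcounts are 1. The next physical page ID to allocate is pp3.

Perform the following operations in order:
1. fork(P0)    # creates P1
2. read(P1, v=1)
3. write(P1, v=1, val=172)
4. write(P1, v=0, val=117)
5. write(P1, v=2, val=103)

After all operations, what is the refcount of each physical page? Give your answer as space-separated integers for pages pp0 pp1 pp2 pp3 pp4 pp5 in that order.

Op 1: fork(P0) -> P1. 3 ppages; refcounts: pp0:2 pp1:2 pp2:2
Op 2: read(P1, v1) -> 38. No state change.
Op 3: write(P1, v1, 172). refcount(pp1)=2>1 -> COPY to pp3. 4 ppages; refcounts: pp0:2 pp1:1 pp2:2 pp3:1
Op 4: write(P1, v0, 117). refcount(pp0)=2>1 -> COPY to pp4. 5 ppages; refcounts: pp0:1 pp1:1 pp2:2 pp3:1 pp4:1
Op 5: write(P1, v2, 103). refcount(pp2)=2>1 -> COPY to pp5. 6 ppages; refcounts: pp0:1 pp1:1 pp2:1 pp3:1 pp4:1 pp5:1

Answer: 1 1 1 1 1 1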